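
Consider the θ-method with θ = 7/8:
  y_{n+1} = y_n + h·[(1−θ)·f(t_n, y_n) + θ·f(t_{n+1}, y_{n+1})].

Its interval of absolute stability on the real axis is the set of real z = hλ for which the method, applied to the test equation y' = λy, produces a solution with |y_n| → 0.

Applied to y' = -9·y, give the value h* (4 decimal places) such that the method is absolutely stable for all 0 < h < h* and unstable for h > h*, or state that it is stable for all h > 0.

Test eqn y'=λy, z=hλ:
  y_{n+1} = y_n + z·[1/8·y_n + 7/8·y_{n+1}] ⇒ (1 − 7/8z)y_{n+1} = (1 + 1/8z)y_n
  R(z) = (1 + 1/8z)/(1 − 7/8z).

Solve |R(x)|<1 on ℝ⁻.
x=-1.05: |R|=0.4528
x=-2: |R|=0.2727
x=-10: |R|=0.0256
x=-100: |R|=0.1299
θ=7/8≥1/2 ⇒ |1+1/8x|<|1−7/8x| ∀x<0 ⇒ interval (−∞,0).

unbounded; (−∞, 0). Any h>0 works for λ=-9.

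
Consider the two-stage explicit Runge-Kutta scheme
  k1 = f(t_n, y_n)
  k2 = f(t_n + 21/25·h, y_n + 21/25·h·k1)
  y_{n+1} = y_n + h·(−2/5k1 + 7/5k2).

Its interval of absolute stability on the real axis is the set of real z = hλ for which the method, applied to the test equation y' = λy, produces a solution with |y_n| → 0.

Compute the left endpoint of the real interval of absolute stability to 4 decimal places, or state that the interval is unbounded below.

left endpoint -0.8503.

Set f=λy, z=hλ:
  k1=λy_n ⇒ h·k1=z·y_n;  k2=λ(1+21/25z)y_n ⇒ h·k2=z(1+21/25z)y_n
  y_{n+1}/y_n = 1 − 2/5z + 7/5z(1+21/25z) = 1 + z + 147/125z²
  Hence R(z) = 1 + z + 147/125z².

Solve |R(x)|<1 on ℝ⁻.
x=-1.5: |R|=2.1460
R=1: x+147/125x²=0 ⇒ x=−125/147=-0.8503; min R=1−1/(4·147/125)=0.7874>−1
Confirm numerically:
  x=-0.797: |R|=0.95001 <1
  x=-0.598: |R|=0.82254 <1
  x=-0.505: |R|=0.79491 <1
  x=-1.305: |R|=1.69776 >1
  x=-1.187: |R|=1.46995 >1
  x=-1.026: |R|=1.21195 >1
So |R|<1 on (-0.8503, 0).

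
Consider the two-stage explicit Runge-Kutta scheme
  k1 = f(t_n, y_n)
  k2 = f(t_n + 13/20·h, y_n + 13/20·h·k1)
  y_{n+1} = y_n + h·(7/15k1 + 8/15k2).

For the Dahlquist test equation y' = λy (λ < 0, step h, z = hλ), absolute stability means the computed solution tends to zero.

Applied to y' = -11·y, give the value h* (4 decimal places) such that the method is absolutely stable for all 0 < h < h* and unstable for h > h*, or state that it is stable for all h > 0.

(-2.8846,0); λ=-11 ⇒ h* = (75/26)/11 = 0.2622.

With y'=λy (z=hλ):
  k1=λy_n ⇒ h·k1=z·y_n;  k2=λ(1+13/20z)y_n ⇒ h·k2=z(1+13/20z)y_n
  y_{n+1}/y_n = 1 + 7/15z + 8/15z(1+13/20z) = 1 + z + 26/75z²
  R(z) = 1 + z + 26/75z².

Boundary: |R(x)|=1, x<0.
x=-1.68: |R|=0.2984
R=1: x+26/75x²=0 ⇒ x=−75/26=-2.8846; min R=1−1/(4·26/75)=0.2788>−1
Confirm numerically:
  x=-2.165: |R|=0.45990 <1
  x=-1.761: |R|=0.31406 <1
  x=-1.502: |R|=0.28008 <1
  x=-3.412: |R|=1.62380 >1
  x=-3.043: |R|=1.16708 >1
Interval (-2.8846, 0).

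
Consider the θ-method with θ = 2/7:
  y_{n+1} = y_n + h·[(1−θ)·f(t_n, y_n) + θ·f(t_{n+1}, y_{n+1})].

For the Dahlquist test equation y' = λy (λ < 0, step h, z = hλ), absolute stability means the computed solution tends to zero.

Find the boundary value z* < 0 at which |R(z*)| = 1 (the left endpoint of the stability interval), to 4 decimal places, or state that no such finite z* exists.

Set f=λy, z=hλ:
  y_{n+1} = y_n + z·[5/7·y_n + 2/7·y_{n+1}] ⇒ (1 − 2/7z)y_{n+1} = (1 + 5/7z)y_n
  so R(z) = (1 + 5/7z)/(1 − 2/7z).

Find x<0 with |R(x)|<1.
x=-1.17: |R|=0.1231
R=−1: 1+5/7x = −1+2/7x ⇒ -3/7x=2 ⇒ x=2/(-3/7)=-4.6667
Confirm numerically:
  x=-4.414: |R|=0.95211 <1
  x=-3.980: |R|=0.86230 <1
  x=-2.322: |R|=0.39591 <1
  x=-5.183: |R|=1.08920 >1
  x=-4.880: |R|=1.03819 >1
Stable set (-4.6667, 0).

z* = -4.6667.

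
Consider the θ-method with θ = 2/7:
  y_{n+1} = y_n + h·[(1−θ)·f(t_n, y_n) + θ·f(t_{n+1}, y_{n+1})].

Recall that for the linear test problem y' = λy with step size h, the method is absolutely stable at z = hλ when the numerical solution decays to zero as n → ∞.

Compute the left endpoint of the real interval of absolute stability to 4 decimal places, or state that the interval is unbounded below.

z* = -4.6667.

Set f=λy, z=hλ:
  y_{n+1} = y_n + z·[5/7·y_n + 2/7·y_{n+1}] ⇒ (1 − 2/7z)y_{n+1} = (1 + 5/7z)y_n
  so R(z) = (1 + 5/7z)/(1 − 2/7z).

Solve |R(x)|<1 on ℝ⁻.
x=-0.49: |R|=0.5702
R=−1: 1+5/7x = −1+2/7x ⇒ -3/7x=2 ⇒ x=2/(-3/7)=-4.6667
Confirm numerically:
  x=-4.580: |R|=0.98391 <1
  x=-4.489: |R|=0.96664 <1
  x=-3.444: |R|=0.73589 <1
  x=-5.156: |R|=1.08480 >1
  x=-4.956: |R|=1.05132 >1
Stable set (-4.6667, 0).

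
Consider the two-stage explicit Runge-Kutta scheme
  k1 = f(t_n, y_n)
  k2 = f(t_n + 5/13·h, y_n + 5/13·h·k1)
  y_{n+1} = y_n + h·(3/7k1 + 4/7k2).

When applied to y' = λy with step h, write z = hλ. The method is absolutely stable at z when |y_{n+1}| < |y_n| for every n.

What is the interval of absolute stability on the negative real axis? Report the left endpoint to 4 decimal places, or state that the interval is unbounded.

Set f=λy, z=hλ:
  k1=λy_n ⇒ h·k1=z·y_n;  k2=λ(1+5/13z)y_n ⇒ h·k2=z(1+5/13z)y_n
  y_{n+1}/y_n = 1 + 3/7z + 4/7z(1+5/13z) = 1 + z + 20/91z²
  Hence R(z) = 1 + z + 20/91z².

Find x<0 with |R(x)|<1.
x=-1.38: |R|=0.0385
R=1: x+20/91x²=0 ⇒ x=−91/20=-4.5500; min R=1−1/(4·20/91)=-0.1375>−1
Confirm numerically:
  x=-4.301: |R|=0.76463 <1
  x=-3.700: |R|=0.30879 <1
  x=-3.693: |R|=0.30442 <1
  x=-3.422: |R|=0.15164 <1
  x=-4.992: |R|=1.48494 >1
  x=-4.722: |R|=1.17850 >1
  x=-4.618: |R|=1.06902 >1
Interval (-4.5500, 0).

z∈(-4.5500,0).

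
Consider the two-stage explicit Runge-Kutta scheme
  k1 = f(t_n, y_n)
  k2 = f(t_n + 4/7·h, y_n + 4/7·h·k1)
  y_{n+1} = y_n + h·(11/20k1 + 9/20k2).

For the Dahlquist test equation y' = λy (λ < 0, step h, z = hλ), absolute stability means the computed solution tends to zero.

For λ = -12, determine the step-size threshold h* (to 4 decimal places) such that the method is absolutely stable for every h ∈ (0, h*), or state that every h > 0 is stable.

(-3.8889,0); λ=-12 ⇒ h* = (35/9)/12 = 0.3241.

On y'=λy, z=hλ:
  k1=λy_n ⇒ h·k1=z·y_n;  k2=λ(1+4/7z)y_n ⇒ h·k2=z(1+4/7z)y_n
  y_{n+1}/y_n = 1 + 11/20z + 9/20z(1+4/7z) = 1 + z + 9/35z²
  Hence R(z) = 1 + z + 9/35z².

Solve |R(x)|<1 on ℝ⁻.
x=-0.44: |R|=0.6098
R=1: x+9/35x²=0 ⇒ x=−35/9=-3.8889; min R=1−1/(4·9/35)=0.0278>−1
Confirm numerically:
  x=-3.644: |R|=0.77053 <1
  x=-3.516: |R|=0.66287 <1
  x=-3.056: |R|=0.34549 <1
  x=-1.873: |R|=0.02909 <1
  x=-4.457: |R|=1.65110 >1
  x=-4.406: |R|=1.58587 >1
So |R|<1 on (-3.8889, 0).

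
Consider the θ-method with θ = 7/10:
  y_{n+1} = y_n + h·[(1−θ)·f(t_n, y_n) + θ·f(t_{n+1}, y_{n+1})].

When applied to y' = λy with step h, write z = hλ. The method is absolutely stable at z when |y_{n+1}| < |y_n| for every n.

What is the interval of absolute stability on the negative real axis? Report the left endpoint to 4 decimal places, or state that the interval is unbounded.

On y'=λy, z=hλ:
  y_{n+1} = y_n + z·[3/10·y_n + 7/10·y_{n+1}] ⇒ (1 − 7/10z)y_{n+1} = (1 + 3/10z)y_n
  ⇒ R(z) = (1 + 3/10z)/(1 − 7/10z).

Solve |R(x)|<1 on ℝ⁻.
x=-0.85: |R|=0.4671
x=-2: |R|=0.1667
x=-10: |R|=0.2500
x=-100: |R|=0.4085
θ=7/10≥1/2 ⇒ |1+3/10x|<|1−7/10x| ∀x<0 ⇒ unbounded interval.

unbounded; (−∞, 0).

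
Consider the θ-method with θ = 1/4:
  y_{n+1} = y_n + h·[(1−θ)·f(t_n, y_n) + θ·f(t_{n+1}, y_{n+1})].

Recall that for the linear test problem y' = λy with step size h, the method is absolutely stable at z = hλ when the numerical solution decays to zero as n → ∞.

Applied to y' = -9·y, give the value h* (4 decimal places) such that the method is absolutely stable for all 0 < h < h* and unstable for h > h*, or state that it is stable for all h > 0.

(-4.0000,0); λ=-9 ⇒ h* = (4)/9 = 0.4444.

On y'=λy, z=hλ:
  y_{n+1} = y_n + z·[3/4·y_n + 1/4·y_{n+1}] ⇒ (1 − 1/4z)y_{n+1} = (1 + 3/4z)y_n
  R(z) = (1 + 3/4z)/(1 − 1/4z).

Need |R(x)|<1, x<0.
x=-1.29: |R|=0.0246
R=−1: 1+3/4x = −1+1/4x ⇒ -1/2x=2 ⇒ x=2/(-1/2)=-4.0000
Confirm numerically:
  x=-3.543: |R|=0.87883 <1
  x=-3.498: |R|=0.86610 <1
  x=-2.703: |R|=0.61301 <1
  x=-4.354: |R|=1.08475 >1
  x=-4.172: |R|=1.04209 >1
Stable set (-4.0000, 0).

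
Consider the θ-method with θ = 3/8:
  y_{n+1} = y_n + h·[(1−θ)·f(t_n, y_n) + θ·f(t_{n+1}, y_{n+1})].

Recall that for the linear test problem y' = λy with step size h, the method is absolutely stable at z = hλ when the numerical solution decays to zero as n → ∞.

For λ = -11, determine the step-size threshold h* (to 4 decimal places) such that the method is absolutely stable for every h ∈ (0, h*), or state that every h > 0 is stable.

On y'=λy, z=hλ:
  y_{n+1} = y_n + z·[5/8·y_n + 3/8·y_{n+1}] ⇒ (1 − 3/8z)y_{n+1} = (1 + 5/8z)y_n
  R(z) = (1 + 5/8z)/(1 − 3/8z).

Boundary: |R(x)|=1, x<0.
x=-0.97: |R|=0.2887
R=−1: 1+5/8x = −1+3/8x ⇒ -1/4x=2 ⇒ x=2/(-1/4)=-8.0000
Confirm numerically:
  x=-7.410: |R|=0.96097 <1
  x=-6.162: |R|=0.86121 <1
  x=-4.933: |R|=0.73095 <1
  x=-3.632: |R|=0.53768 <1
  x=-8.557: |R|=1.03308 >1
  x=-8.252: |R|=1.01539 >1
Interval (-8.0000, 0).

(-8.0000,0); λ=-11 ⇒ h* = (8)/11 = 0.7273.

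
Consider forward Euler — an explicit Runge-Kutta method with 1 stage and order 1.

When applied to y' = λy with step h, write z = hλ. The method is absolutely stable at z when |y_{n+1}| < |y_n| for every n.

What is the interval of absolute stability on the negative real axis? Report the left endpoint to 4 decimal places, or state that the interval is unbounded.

On y'=λy, z=hλ:
  order 1, 1-stage ⇒ R(z)=1+z
  (e.g. R(-0.78)=0.22000, |R|=0.22000)

Boundary: |R(x)|=1, x<0.
x=-0.78: |R|=0.2200
|R(-2.21)|=1.2100 |R(-2.16)|=1.1600 |R(-1.87)|=0.8700
Bisect:
  x_lo=-2.3529 |R|=1.3529  x_hi=-0.0856 |R|=0.9144
  mid=-1.21926 |R|=0.21926 →hi
  mid=-1.78611 |R|=0.78611 →hi
  mid=-2.06953 |R|=1.06953 →lo
  mid=-1.92782 |R|=0.92782 →hi
  mid=-1.99867 |R|=0.99867 →hi
  mid=-2.03410 |R|=1.03410 →lo
  mid=-2.01639 |R|=1.01639 →lo
  mid=-2.00753 |R|=1.00753 →lo
  mid=-2.00310 |R|=1.00310 →lo
  mid=-2.00089 |R|=1.00089 →lo
  ...
  [-2.00006,-1.99992] ⇒ x*=-2.0000
Interval (-2.0000, 0).

z∈(-2.0000,0).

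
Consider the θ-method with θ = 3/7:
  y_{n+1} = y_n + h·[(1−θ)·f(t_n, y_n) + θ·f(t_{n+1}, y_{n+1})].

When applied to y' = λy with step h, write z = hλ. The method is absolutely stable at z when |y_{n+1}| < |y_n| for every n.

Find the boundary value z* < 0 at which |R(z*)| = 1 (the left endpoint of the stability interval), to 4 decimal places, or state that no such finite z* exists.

Set f=λy, z=hλ:
  y_{n+1} = y_n + z·[4/7·y_n + 3/7·y_{n+1}] ⇒ (1 − 3/7z)y_{n+1} = (1 + 4/7z)y_n
  R(z) = (1 + 4/7z)/(1 − 3/7z).

Boundary: |R(x)|=1, x<0.
x=-0.38: |R|=0.6732
R=−1: 1+4/7x = −1+3/7x ⇒ -1/7x=2 ⇒ x=2/(-1/7)=-14.0000
Confirm numerically:
  x=-13.792: |R|=0.99570 <1
  x=-10.435: |R|=0.90693 <1
  x=-7.178: |R|=0.76092 <1
  x=-6.935: |R|=0.74591 <1
  x=-14.103: |R|=1.00209 >1
  x=-14.022: |R|=1.00045 >1
Stable set (-14.0000, 0).

z* = -14.0000.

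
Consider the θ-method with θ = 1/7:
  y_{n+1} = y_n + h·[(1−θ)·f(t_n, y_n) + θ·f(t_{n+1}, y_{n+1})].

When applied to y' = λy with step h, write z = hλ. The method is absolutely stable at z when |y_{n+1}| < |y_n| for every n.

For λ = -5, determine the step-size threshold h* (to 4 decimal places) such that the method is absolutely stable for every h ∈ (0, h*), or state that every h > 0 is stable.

On y'=λy, z=hλ:
  y_{n+1} = y_n + z·[6/7·y_n + 1/7·y_{n+1}] ⇒ (1 − 1/7z)y_{n+1} = (1 + 6/7z)y_n
  ⇒ R(z) = (1 + 6/7z)/(1 − 1/7z).

Boundary: |R(x)|=1, x<0.
x=-0.6: |R|=0.4474
R=−1: 1+6/7x = −1+1/7x ⇒ -5/7x=2 ⇒ x=2/(-5/7)=-2.8000
Confirm numerically:
  x=-2.703: |R|=0.95002 <1
  x=-2.510: |R|=0.84753 <1
  x=-2.366: |R|=0.76831 <1
  x=-1.337: |R|=0.12259 <1
  x=-3.268: |R|=1.22789 >1
  x=-2.991: |R|=1.09559 >1
  x=-2.925: |R|=1.06297 >1
Interval (-2.8000, 0).

(-2.8000,0); λ=-5 ⇒ h* = (14/5)/5 = 0.5600.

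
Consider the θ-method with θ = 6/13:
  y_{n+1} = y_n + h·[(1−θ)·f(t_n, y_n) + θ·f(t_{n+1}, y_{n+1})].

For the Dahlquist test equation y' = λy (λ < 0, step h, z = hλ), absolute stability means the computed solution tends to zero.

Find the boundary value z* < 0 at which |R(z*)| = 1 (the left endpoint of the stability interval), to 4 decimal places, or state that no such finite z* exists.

Test eqn y'=λy, z=hλ:
  y_{n+1} = y_n + z·[7/13·y_n + 6/13·y_{n+1}] ⇒ (1 − 6/13z)y_{n+1} = (1 + 7/13z)y_n
  Hence R(z) = (1 + 7/13z)/(1 − 6/13z).

Boundary: |R(x)|=1, x<0.
x=-1.13: |R|=0.2573
R=−1: 1+7/13x = −1+6/13x ⇒ -1/13x=2 ⇒ x=2/(-1/13)=-26.0000
Confirm numerically:
  x=-24.116: |R|=0.98805 <1
  x=-20.866: |R|=0.96285 <1
  x=-16.756: |R|=0.91858 <1
  x=-10.767: |R|=0.80370 <1
  x=-26.528: |R|=1.00307 >1
  x=-26.259: |R|=1.00152 >1
So |R|<1 on (-26.0000, 0).

z* = -26.0000.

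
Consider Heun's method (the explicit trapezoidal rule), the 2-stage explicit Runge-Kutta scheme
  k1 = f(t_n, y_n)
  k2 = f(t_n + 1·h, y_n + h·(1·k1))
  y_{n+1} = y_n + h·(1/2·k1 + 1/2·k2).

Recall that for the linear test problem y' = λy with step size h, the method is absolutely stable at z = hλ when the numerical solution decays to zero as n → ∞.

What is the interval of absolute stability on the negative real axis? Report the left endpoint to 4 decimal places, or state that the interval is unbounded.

Test eqn y'=λy, z=hλ:
  order 2, 2-stage ⇒ R(z)=1+z+z^2/2
  (e.g. R(-0.55)=0.60125, |R|=0.60125)

Need |R(x)|<1, x<0.
x=-0.55: |R|=0.6013
|R(-2.13)|=1.1384 |R(-1.46)|=0.6058 |R(-1.03)|=0.5005
Bisect:
  x_lo=-2.8825 |R|=2.2720  x_hi=-0.3537 |R|=0.7089
  mid=-1.61811 |R|=0.69103 →hi
  mid=-2.25032 |R|=1.28165 →lo
  mid=-1.93422 |R|=0.93638 →hi
  mid=-2.09227 |R|=1.09653 →lo
  mid=-2.01324 |R|=1.01333 →lo
  mid=-1.97373 |R|=0.97408 →hi
  mid=-1.99349 |R|=0.99351 →hi
  mid=-2.00337 |R|=1.00337 →lo
  mid=-1.99843 |R|=0.99843 →hi
  ...
  [-2.00012,-1.99997] ⇒ x*=-2.0000
Interval (-2.0000, 0).

z∈(-2.0000,0).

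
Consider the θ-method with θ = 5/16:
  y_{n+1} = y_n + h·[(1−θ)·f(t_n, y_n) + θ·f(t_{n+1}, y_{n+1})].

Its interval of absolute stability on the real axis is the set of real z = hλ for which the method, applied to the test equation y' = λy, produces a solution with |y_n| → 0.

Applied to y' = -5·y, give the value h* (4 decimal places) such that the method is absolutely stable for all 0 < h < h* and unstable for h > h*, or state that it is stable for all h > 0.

Test eqn y'=λy, z=hλ:
  y_{n+1} = y_n + z·[11/16·y_n + 5/16·y_{n+1}] ⇒ (1 − 5/16z)y_{n+1} = (1 + 11/16z)y_n
  ⇒ R(z) = (1 + 11/16z)/(1 − 5/16z).

Need |R(x)|<1, x<0.
x=-1.34: |R|=0.0555
R=−1: 1+11/16x = −1+5/16x ⇒ -3/8x=2 ⇒ x=2/(-3/8)=-5.3333
Confirm numerically:
  x=-4.858: |R|=0.92921 <1
  x=-4.319: |R|=0.83812 <1
  x=-3.691: |R|=0.71400 <1
  x=-5.662: |R|=1.04450 >1
  x=-5.558: |R|=1.03078 >1
Interval (-5.3333, 0).

(-5.3333,0); λ=-5 ⇒ h* = (16/3)/5 = 1.0667.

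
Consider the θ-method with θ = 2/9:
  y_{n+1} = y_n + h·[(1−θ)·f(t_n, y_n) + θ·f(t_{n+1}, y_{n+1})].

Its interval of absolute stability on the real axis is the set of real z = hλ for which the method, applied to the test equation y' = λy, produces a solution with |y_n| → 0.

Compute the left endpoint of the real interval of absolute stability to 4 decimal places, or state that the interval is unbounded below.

z* = -3.6000.

Set f=λy, z=hλ:
  y_{n+1} = y_n + z·[7/9·y_n + 2/9·y_{n+1}] ⇒ (1 − 2/9z)y_{n+1} = (1 + 7/9z)y_n
  so R(z) = (1 + 7/9z)/(1 − 2/9z).

Need |R(x)|<1, x<0.
x=-1.76: |R|=0.2652
R=−1: 1+7/9x = −1+2/9x ⇒ -5/9x=2 ⇒ x=2/(-5/9)=-3.6000
Confirm numerically:
  x=-3.407: |R|=0.93898 <1
  x=-2.854: |R|=0.74640 <1
  x=-2.541: |R|=0.62399 <1
  x=-3.888: |R|=1.08584 >1
  x=-3.746: |R|=1.04426 >1
So |R|<1 on (-3.6000, 0).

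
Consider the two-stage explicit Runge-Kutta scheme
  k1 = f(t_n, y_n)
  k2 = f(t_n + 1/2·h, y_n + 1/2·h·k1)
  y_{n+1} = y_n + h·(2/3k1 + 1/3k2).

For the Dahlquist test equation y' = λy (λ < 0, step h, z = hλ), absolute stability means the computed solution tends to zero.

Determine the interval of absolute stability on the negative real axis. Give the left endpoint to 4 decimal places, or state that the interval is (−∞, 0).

Test eqn y'=λy, z=hλ:
  k1=λy_n ⇒ h·k1=z·y_n;  k2=λ(1+1/2z)y_n ⇒ h·k2=z(1+1/2z)y_n
  y_{n+1}/y_n = 1 + 2/3z + 1/3z(1+1/2z) = 1 + z + 1/6z²
  R(z) = 1 + z + 1/6z².

Boundary: |R(x)|=1, x<0.
x=-1.56: |R|=0.1544
R=1: x+1/6x²=0 ⇒ x=−6=-6.0000; min R=1−1/(4·1/6)=-0.5000>−1
Confirm numerically:
  x=-4.506: |R|=0.12199 <1
  x=-4.450: |R|=0.14958 <1
  x=-3.091: |R|=0.49862 <1
  x=-2.784: |R|=0.49222 <1
  x=-6.468: |R|=1.50450 >1
  x=-6.060: |R|=1.06060 >1
Stable set (-6.0000, 0).

(-6.0000, 0).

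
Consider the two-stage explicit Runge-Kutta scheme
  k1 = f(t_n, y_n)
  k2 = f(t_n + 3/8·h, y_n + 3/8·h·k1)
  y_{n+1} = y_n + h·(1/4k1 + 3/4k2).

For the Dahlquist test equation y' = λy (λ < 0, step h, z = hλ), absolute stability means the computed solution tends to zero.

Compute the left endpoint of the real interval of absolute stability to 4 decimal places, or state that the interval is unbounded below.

With y'=λy (z=hλ):
  k1=λy_n ⇒ h·k1=z·y_n;  k2=λ(1+3/8z)y_n ⇒ h·k2=z(1+3/8z)y_n
  y_{n+1}/y_n = 1 + 1/4z + 3/4z(1+3/8z) = 1 + z + 9/32z²
  so R(z) = 1 + z + 9/32z².

Find x<0 with |R(x)|<1.
x=-1.3: |R|=0.1753
R=1: x+9/32x²=0 ⇒ x=−32/9=-3.5556; min R=1−1/(4·9/32)=0.1111>−1
Confirm numerically:
  x=-2.740: |R|=0.37151 <1
  x=-2.177: |R|=0.15594 <1
  x=-1.446: |R|=0.14207 <1
  x=-3.785: |R|=1.24425 >1
  x=-3.739: |R|=1.19291 >1
  x=-3.697: |R|=1.14707 >1
So |R|<1 on (-3.5556, 0).

z* = -3.5556.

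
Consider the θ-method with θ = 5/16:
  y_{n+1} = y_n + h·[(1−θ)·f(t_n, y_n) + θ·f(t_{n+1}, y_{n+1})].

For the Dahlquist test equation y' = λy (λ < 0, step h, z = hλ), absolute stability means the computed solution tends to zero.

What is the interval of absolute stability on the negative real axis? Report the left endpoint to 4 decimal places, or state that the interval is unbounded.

(-5.3333, 0).

On y'=λy, z=hλ:
  y_{n+1} = y_n + z·[11/16·y_n + 5/16·y_{n+1}] ⇒ (1 − 5/16z)y_{n+1} = (1 + 11/16z)y_n
  Hence R(z) = (1 + 11/16z)/(1 − 5/16z).

Need |R(x)|<1, x<0.
x=-0.77: |R|=0.3793
R=−1: 1+11/16x = −1+5/16x ⇒ -3/8x=2 ⇒ x=2/(-3/8)=-5.3333
Confirm numerically:
  x=-4.455: |R|=0.86231 <1
  x=-3.442: |R|=0.65830 <1
  x=-2.877: |R|=0.51496 <1
  x=-2.178: |R|=0.29595 <1
  x=-5.918: |R|=1.07695 >1
  x=-5.766: |R|=1.05791 >1
  x=-5.457: |R|=1.01714 >1
Stable set (-5.3333, 0).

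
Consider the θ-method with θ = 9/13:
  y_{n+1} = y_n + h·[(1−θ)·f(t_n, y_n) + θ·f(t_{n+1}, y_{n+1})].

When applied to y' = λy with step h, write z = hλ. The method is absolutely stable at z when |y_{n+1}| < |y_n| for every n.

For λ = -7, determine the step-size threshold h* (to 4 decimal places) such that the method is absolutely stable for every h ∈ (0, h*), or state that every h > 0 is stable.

Set f=λy, z=hλ:
  y_{n+1} = y_n + z·[4/13·y_n + 9/13·y_{n+1}] ⇒ (1 − 9/13z)y_{n+1} = (1 + 4/13z)y_n
  so R(z) = (1 + 4/13z)/(1 − 9/13z).

Solve |R(x)|<1 on ℝ⁻.
x=-1.37: |R|=0.2969
x=-2: |R|=0.1613
x=-10: |R|=0.2621
x=-100: |R|=0.4239
θ=9/13≥1/2 ⇒ |1+4/13x|<|1−9/13x| ∀x<0 ⇒ interval (−∞,0).

interval (−∞, 0). Any h>0 works for λ=-7.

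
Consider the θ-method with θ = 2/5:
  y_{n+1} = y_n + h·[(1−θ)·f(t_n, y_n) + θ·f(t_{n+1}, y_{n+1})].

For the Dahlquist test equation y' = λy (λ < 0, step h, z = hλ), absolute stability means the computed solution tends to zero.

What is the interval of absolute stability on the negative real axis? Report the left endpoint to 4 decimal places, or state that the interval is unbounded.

z∈(-10.0000,0).

Test eqn y'=λy, z=hλ:
  y_{n+1} = y_n + z·[3/5·y_n + 2/5·y_{n+1}] ⇒ (1 − 2/5z)y_{n+1} = (1 + 3/5z)y_n
  so R(z) = (1 + 3/5z)/(1 − 2/5z).

Need |R(x)|<1, x<0.
x=-0.87: |R|=0.3546
R=−1: 1+3/5x = −1+2/5x ⇒ -1/5x=2 ⇒ x=2/(-1/5)=-10.0000
Confirm numerically:
  x=-8.678: |R|=0.94087 <1
  x=-7.678: |R|=0.88593 <1
  x=-4.773: |R|=0.64066 <1
  x=-10.226: |R|=1.00888 >1
  x=-10.032: |R|=1.00128 >1
So |R|<1 on (-10.0000, 0).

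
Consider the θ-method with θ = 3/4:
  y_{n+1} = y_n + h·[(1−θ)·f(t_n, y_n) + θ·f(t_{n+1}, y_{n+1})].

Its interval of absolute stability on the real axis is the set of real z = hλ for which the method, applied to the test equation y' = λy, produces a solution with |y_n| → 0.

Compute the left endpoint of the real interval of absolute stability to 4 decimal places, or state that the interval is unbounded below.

Test eqn y'=λy, z=hλ:
  y_{n+1} = y_n + z·[1/4·y_n + 3/4·y_{n+1}] ⇒ (1 − 3/4z)y_{n+1} = (1 + 1/4z)y_n
  ⇒ R(z) = (1 + 1/4z)/(1 − 3/4z).

Find x<0 with |R(x)|<1.
x=-1.58: |R|=0.2769
x=-2: |R|=0.2000
x=-10: |R|=0.1765
x=-100: |R|=0.3158
θ=3/4≥1/2 ⇒ |1+1/4x|<|1−3/4x| ∀x<0 ⇒ unbounded interval.

unbounded; (−∞, 0).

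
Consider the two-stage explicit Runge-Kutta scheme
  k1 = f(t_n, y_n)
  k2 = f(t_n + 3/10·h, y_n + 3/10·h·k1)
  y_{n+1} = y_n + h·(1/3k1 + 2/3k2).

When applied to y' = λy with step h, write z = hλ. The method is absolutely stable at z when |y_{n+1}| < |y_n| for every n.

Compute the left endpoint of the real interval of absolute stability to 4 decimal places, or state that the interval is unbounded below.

z* = -5.0000.

Test eqn y'=λy, z=hλ:
  k1=λy_n ⇒ h·k1=z·y_n;  k2=λ(1+3/10z)y_n ⇒ h·k2=z(1+3/10z)y_n
  y_{n+1}/y_n = 1 + 1/3z + 2/3z(1+3/10z) = 1 + z + 1/5z²
  Hence R(z) = 1 + z + 1/5z².

Need |R(x)|<1, x<0.
x=-0.55: |R|=0.5105
R=1: x+1/5x²=0 ⇒ x=−5=-5.0000; min R=1−1/(4·1/5)=-0.2500>−1
Confirm numerically:
  x=-3.448: |R|=0.07026 <1
  x=-2.113: |R|=0.22005 <1
  x=-2.030: |R|=0.20582 <1
  x=-5.422: |R|=1.45762 >1
  x=-5.280: |R|=1.29568 >1
  x=-5.168: |R|=1.17364 >1
Interval (-5.0000, 0).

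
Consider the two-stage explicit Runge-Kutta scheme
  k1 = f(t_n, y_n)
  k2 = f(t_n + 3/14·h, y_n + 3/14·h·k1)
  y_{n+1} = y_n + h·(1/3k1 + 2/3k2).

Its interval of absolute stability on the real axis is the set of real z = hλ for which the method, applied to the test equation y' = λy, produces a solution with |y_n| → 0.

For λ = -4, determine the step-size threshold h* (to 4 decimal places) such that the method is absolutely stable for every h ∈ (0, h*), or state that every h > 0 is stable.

(-7.0000,0); λ=-4 ⇒ h* = (7)/4 = 1.7500.

Set f=λy, z=hλ:
  k1=λy_n ⇒ h·k1=z·y_n;  k2=λ(1+3/14z)y_n ⇒ h·k2=z(1+3/14z)y_n
  y_{n+1}/y_n = 1 + 1/3z + 2/3z(1+3/14z) = 1 + z + 1/7z²
  Hence R(z) = 1 + z + 1/7z².

Solve |R(x)|<1 on ℝ⁻.
x=-0.97: |R|=0.1644
R=1: x+1/7x²=0 ⇒ x=−7=-7.0000; min R=1−1/(4·1/7)=-0.7500>−1
Confirm numerically:
  x=-5.569: |R|=0.13846 <1
  x=-4.459: |R|=0.61862 <1
  x=-3.781: |R|=0.73872 <1
  x=-7.554: |R|=1.59785 >1
  x=-7.348: |R|=1.36530 >1
  x=-7.309: |R|=1.32264 >1
Interval (-7.0000, 0).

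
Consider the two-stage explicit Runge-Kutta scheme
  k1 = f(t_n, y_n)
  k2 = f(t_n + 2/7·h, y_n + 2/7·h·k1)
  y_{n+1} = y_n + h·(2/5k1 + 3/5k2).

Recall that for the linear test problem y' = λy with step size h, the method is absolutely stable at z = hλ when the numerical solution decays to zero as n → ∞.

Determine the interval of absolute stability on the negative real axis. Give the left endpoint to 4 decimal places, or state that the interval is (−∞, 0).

(-5.8333, 0).

On y'=λy, z=hλ:
  k1=λy_n ⇒ h·k1=z·y_n;  k2=λ(1+2/7z)y_n ⇒ h·k2=z(1+2/7z)y_n
  y_{n+1}/y_n = 1 + 2/5z + 3/5z(1+2/7z) = 1 + z + 6/35z²
  R(z) = 1 + z + 6/35z².

Boundary: |R(x)|=1, x<0.
x=-1.16: |R|=0.0707
R=1: x+6/35x²=0 ⇒ x=−35/6=-5.8333; min R=1−1/(4·6/35)=-0.4583>−1
Confirm numerically:
  x=-5.424: |R|=0.61939 <1
  x=-4.909: |R|=0.22213 <1
  x=-3.824: |R|=0.31720 <1
  x=-6.116: |R|=1.29636 >1
  x=-6.086: |R|=1.26361 >1
  x=-6.062: |R|=1.23763 >1
Stable set (-5.8333, 0).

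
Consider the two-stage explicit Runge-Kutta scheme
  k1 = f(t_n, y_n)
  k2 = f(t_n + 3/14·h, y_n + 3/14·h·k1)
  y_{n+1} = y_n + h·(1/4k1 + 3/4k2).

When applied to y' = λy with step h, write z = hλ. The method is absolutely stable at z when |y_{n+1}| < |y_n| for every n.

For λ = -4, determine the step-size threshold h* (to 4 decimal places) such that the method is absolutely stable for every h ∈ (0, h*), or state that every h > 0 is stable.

(-6.2222,0); λ=-4 ⇒ h* = (56/9)/4 = 1.5556.

Set f=λy, z=hλ:
  k1=λy_n ⇒ h·k1=z·y_n;  k2=λ(1+3/14z)y_n ⇒ h·k2=z(1+3/14z)y_n
  y_{n+1}/y_n = 1 + 1/4z + 3/4z(1+3/14z) = 1 + z + 9/56z²
  R(z) = 1 + z + 9/56z².

Boundary: |R(x)|=1, x<0.
x=-0.38: |R|=0.6432
R=1: x+9/56x²=0 ⇒ x=−56/9=-6.2222; min R=1−1/(4·9/56)=-0.5556>−1
Confirm numerically:
  x=-4.611: |R|=0.19400 <1
  x=-4.143: |R|=0.38443 <1
  x=-2.797: |R|=0.53970 <1
  x=-6.690: |R|=1.50294 >1
  x=-6.521: |R|=1.31312 >1
  x=-6.366: |R|=1.14710 >1
Interval (-6.2222, 0).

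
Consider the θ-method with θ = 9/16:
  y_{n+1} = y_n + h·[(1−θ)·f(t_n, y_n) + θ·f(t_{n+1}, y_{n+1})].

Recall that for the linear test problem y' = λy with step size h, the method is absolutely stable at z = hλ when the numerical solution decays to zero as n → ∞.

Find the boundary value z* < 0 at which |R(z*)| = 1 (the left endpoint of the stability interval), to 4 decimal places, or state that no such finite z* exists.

(−∞, 0) — no finite endpoint.

Test eqn y'=λy, z=hλ:
  y_{n+1} = y_n + z·[7/16·y_n + 9/16·y_{n+1}] ⇒ (1 − 9/16z)y_{n+1} = (1 + 7/16z)y_n
  R(z) = (1 + 7/16z)/(1 − 9/16z).

Solve |R(x)|<1 on ℝ⁻.
x=-0.31: |R|=0.7360
x=-2: |R|=0.0588
x=-10: |R|=0.5094
x=-100: |R|=0.7467
θ=9/16≥1/2 ⇒ |1+7/16x|<|1−9/16x| ∀x<0 ⇒ interval (−∞,0).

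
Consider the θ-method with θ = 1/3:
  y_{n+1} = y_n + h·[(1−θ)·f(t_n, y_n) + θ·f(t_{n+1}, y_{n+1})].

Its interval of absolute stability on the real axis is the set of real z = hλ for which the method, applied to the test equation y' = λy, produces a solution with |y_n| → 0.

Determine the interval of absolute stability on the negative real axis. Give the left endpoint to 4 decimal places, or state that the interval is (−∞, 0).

Set f=λy, z=hλ:
  y_{n+1} = y_n + z·[2/3·y_n + 1/3·y_{n+1}] ⇒ (1 − 1/3z)y_{n+1} = (1 + 2/3z)y_n
  ⇒ R(z) = (1 + 2/3z)/(1 − 1/3z).

Need |R(x)|<1, x<0.
x=-1.25: |R|=0.1176
R=−1: 1+2/3x = −1+1/3x ⇒ -1/3x=2 ⇒ x=2/(-1/3)=-6.0000
Confirm numerically:
  x=-4.662: |R|=0.82537 <1
  x=-2.757: |R|=0.43669 <1
  x=-2.635: |R|=0.40284 <1
  x=-2.611: |R|=0.39601 <1
  x=-6.501: |R|=1.05273 >1
  x=-6.421: |R|=1.04469 >1
  x=-6.393: |R|=1.04184 >1
Interval (-6.0000, 0).

z∈(-6.0000,0).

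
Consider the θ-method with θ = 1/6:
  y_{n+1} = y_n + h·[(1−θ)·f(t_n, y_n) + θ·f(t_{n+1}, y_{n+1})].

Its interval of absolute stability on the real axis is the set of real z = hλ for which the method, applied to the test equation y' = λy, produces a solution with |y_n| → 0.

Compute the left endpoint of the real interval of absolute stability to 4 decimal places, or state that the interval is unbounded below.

On y'=λy, z=hλ:
  y_{n+1} = y_n + z·[5/6·y_n + 1/6·y_{n+1}] ⇒ (1 − 1/6z)y_{n+1} = (1 + 5/6z)y_n
  so R(z) = (1 + 5/6z)/(1 − 1/6z).

Solve |R(x)|<1 on ℝ⁻.
x=-1.61: |R|=0.2694
R=−1: 1+5/6x = −1+1/6x ⇒ -2/3x=2 ⇒ x=2/(-2/3)=-3.0000
Confirm numerically:
  x=-2.967: |R|=0.98528 <1
  x=-2.793: |R|=0.90583 <1
  x=-2.080: |R|=0.54455 <1
  x=-2.015: |R|=0.50842 <1
  x=-3.155: |R|=1.06772 >1
  x=-3.133: |R|=1.05825 >1
  x=-3.041: |R|=1.01814 >1
So |R|<1 on (-3.0000, 0).

left endpoint -3.0000.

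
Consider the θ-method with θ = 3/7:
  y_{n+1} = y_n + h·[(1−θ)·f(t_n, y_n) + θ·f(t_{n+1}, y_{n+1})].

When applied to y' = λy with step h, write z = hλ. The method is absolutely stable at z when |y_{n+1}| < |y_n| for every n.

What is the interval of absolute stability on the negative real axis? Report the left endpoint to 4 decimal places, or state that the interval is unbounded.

With y'=λy (z=hλ):
  y_{n+1} = y_n + z·[4/7·y_n + 3/7·y_{n+1}] ⇒ (1 − 3/7z)y_{n+1} = (1 + 4/7z)y_n
  so R(z) = (1 + 4/7z)/(1 − 3/7z).

Need |R(x)|<1, x<0.
x=-1.27: |R|=0.1776
R=−1: 1+4/7x = −1+3/7x ⇒ -1/7x=2 ⇒ x=2/(-1/7)=-14.0000
Confirm numerically:
  x=-13.818: |R|=0.99624 <1
  x=-11.085: |R|=0.92759 <1
  x=-9.797: |R|=0.88450 <1
  x=-6.761: |R|=0.73467 <1
  x=-14.580: |R|=1.01143 >1
  x=-14.533: |R|=1.01053 >1
  x=-14.488: |R|=1.00967 >1
Stable set (-14.0000, 0).

z∈(-14.0000,0).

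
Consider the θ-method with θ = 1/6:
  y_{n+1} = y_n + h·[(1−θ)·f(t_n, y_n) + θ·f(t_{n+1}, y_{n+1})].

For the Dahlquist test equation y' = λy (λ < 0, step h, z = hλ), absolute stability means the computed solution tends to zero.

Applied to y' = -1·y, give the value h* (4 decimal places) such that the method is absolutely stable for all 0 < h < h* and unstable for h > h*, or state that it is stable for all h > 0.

On y'=λy, z=hλ:
  y_{n+1} = y_n + z·[5/6·y_n + 1/6·y_{n+1}] ⇒ (1 − 1/6z)y_{n+1} = (1 + 5/6z)y_n
  so R(z) = (1 + 5/6z)/(1 − 1/6z).

Boundary: |R(x)|=1, x<0.
x=-0.97: |R|=0.1650
R=−1: 1+5/6x = −1+1/6x ⇒ -2/3x=2 ⇒ x=2/(-2/3)=-3.0000
Confirm numerically:
  x=-2.935: |R|=0.97090 <1
  x=-2.792: |R|=0.90537 <1
  x=-2.222: |R|=0.62150 <1
  x=-1.777: |R|=0.37097 <1
  x=-3.475: |R|=1.20053 >1
  x=-3.382: |R|=1.16287 >1
Stable set (-3.0000, 0).

(-3.0000,0); λ=-1 ⇒ h* = (3)/1 = 3.0000.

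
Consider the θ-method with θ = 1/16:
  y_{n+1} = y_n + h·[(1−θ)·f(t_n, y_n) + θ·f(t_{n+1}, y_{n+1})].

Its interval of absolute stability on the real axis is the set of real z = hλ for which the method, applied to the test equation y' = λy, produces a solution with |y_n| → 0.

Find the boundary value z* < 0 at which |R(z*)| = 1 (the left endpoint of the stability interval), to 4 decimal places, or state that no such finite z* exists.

Set f=λy, z=hλ:
  y_{n+1} = y_n + z·[15/16·y_n + 1/16·y_{n+1}] ⇒ (1 − 1/16z)y_{n+1} = (1 + 15/16z)y_n
  so R(z) = (1 + 15/16z)/(1 − 1/16z).

Need |R(x)|<1, x<0.
x=-0.81: |R|=0.2290
R=−1: 1+15/16x = −1+1/16x ⇒ -7/8x=2 ⇒ x=2/(-7/8)=-2.2857
Confirm numerically:
  x=-2.168: |R|=0.90929 <1
  x=-1.123: |R|=0.04935 <1
  x=-1.015: |R|=0.04555 <1
  x=-0.924: |R|=0.12645 <1
  x=-2.855: |R|=1.42270 >1
  x=-2.553: |R|=1.20169 >1
  x=-2.476: |R|=1.14419 >1
Stable set (-2.2857, 0).

left endpoint -2.2857.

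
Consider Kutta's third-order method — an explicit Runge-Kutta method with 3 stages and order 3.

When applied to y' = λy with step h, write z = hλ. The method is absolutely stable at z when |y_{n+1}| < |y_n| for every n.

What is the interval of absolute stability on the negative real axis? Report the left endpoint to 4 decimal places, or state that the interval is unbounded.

Set f=λy, z=hλ:
  order 3, 3-stage ⇒ R(z)=1+z+z^2/2+z^3/6
  (e.g. R(-1.27)=0.19505, |R|=0.19505)

Find x<0 with |R(x)|<1.
x=-1.27: |R|=0.1951
|R(-2.66)|=1.2590 |R(-1.91)|=0.2473 |R(-0.99)|=0.3383
Bisect:
  x_lo=-3.1606 |R|=2.4279  x_hi=-0.2848 |R|=0.7519
  mid=-1.72269 |R|=0.09092 →hi
  mid=-2.44163 |R|=0.88684 →hi
  mid=-2.80110 |R|=1.54101 →lo
  mid=-2.62137 |R|=1.18773 →lo
  mid=-2.53150 |R|=1.03110 →lo
  mid=-2.48657 |R|=0.95747 →hi
  mid=-2.50903 |R|=0.99391 →hi
  mid=-2.52027 |R|=1.01241 →lo
  ...
  [-2.51289,-2.51272] ⇒ x*=-2.5127
Interval (-2.5127, 0).

z∈(-2.5127,0).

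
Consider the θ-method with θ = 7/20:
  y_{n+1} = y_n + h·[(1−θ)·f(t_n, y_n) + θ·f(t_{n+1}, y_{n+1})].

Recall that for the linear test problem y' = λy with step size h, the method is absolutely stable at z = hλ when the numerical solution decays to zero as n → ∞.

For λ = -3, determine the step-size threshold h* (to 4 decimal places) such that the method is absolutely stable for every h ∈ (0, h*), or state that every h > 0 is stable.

(-6.6667,0); λ=-3 ⇒ h* = (20/3)/3 = 2.2222.

With y'=λy (z=hλ):
  y_{n+1} = y_n + z·[13/20·y_n + 7/20·y_{n+1}] ⇒ (1 − 7/20z)y_{n+1} = (1 + 13/20z)y_n
  ⇒ R(z) = (1 + 13/20z)/(1 − 7/20z).

Solve |R(x)|<1 on ℝ⁻.
x=-1.66: |R|=0.0500
R=−1: 1+13/20x = −1+7/20x ⇒ -3/10x=2 ⇒ x=2/(-3/10)=-6.6667
Confirm numerically:
  x=-6.219: |R|=0.95772 <1
  x=-5.441: |R|=0.87340 <1
  x=-4.724: |R|=0.78036 <1
  x=-4.504: |R|=0.74818 <1
  x=-6.990: |R|=1.02814 >1
  x=-6.892: |R|=1.01981 >1
Stable set (-6.6667, 0).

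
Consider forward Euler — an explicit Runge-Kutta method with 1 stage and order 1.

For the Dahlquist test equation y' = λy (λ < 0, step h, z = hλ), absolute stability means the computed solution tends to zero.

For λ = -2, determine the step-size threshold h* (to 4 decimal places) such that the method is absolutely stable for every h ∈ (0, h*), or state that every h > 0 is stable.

On y'=λy, z=hλ:
  order 1, 1-stage ⇒ R(z)=1+z
  (e.g. R(-1.37)=-0.37000, |R|=0.37000)

Need |R(x)|<1, x<0.
x=-1.37: |R|=0.3700
|R(-2.09)|=1.0900 |R(-1)|=0.0000 |R(-0.85)|=0.1500
Bisect:
  x_lo=-2.5082 |R|=1.5082  x_hi=-0.1850 |R|=0.8150
  mid=-1.34661 |R|=0.34661 →hi
  mid=-1.92743 |R|=0.92743 →hi
  mid=-2.21783 |R|=1.21783 →lo
  mid=-2.07263 |R|=1.07263 →lo
  mid=-2.00003 |R|=1.00003 →lo
  mid=-1.96373 |R|=0.96373 →hi
  mid=-1.98188 |R|=0.98188 →hi
  mid=-1.99095 |R|=0.99095 →hi
  mid=-1.99549 |R|=0.99549 →hi
  ...
  [-2.00003,-1.99988] ⇒ x*=-2.0000
Interval (-2.0000, 0).

(-2.0000,0); λ=-2 ⇒ h* = 1.0000.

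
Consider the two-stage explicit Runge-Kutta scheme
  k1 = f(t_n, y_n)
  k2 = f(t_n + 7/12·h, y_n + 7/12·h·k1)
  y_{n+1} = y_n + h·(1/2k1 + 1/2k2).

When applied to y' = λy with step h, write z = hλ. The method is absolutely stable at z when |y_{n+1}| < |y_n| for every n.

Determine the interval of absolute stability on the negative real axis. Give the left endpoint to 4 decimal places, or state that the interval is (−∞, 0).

Set f=λy, z=hλ:
  k1=λy_n ⇒ h·k1=z·y_n;  k2=λ(1+7/12z)y_n ⇒ h·k2=z(1+7/12z)y_n
  y_{n+1}/y_n = 1 + 1/2z + 1/2z(1+7/12z) = 1 + z + 7/24z²
  R(z) = 1 + z + 7/24z².

Find x<0 with |R(x)|<1.
x=-0.9: |R|=0.3362
R=1: x+7/24x²=0 ⇒ x=−24/7=-3.4286; min R=1−1/(4·7/24)=0.1429>−1
Confirm numerically:
  x=-3.320: |R|=0.89487 <1
  x=-2.870: |R|=0.53243 <1
  x=-2.757: |R|=0.45997 <1
  x=-2.012: |R|=0.16871 <1
  x=-3.904: |R|=1.54135 >1
  x=-3.676: |R|=1.26528 >1
So |R|<1 on (-3.4286, 0).

z∈(-3.4286,0).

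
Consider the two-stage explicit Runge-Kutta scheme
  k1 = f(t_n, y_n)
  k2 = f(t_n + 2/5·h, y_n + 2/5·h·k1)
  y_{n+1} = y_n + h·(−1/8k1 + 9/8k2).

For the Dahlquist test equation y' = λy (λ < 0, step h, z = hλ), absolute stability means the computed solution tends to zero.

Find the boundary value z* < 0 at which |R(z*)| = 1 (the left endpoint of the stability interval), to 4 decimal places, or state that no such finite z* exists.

left endpoint -2.2222.

With y'=λy (z=hλ):
  k1=λy_n ⇒ h·k1=z·y_n;  k2=λ(1+2/5z)y_n ⇒ h·k2=z(1+2/5z)y_n
  y_{n+1}/y_n = 1 − 1/8z + 9/8z(1+2/5z) = 1 + z + 9/20z²
  Hence R(z) = 1 + z + 9/20z².

Boundary: |R(x)|=1, x<0.
x=-0.51: |R|=0.6070
R=1: x+9/20x²=0 ⇒ x=−20/9=-2.2222; min R=1−1/(4·9/20)=0.4444>−1
Confirm numerically:
  x=-1.447: |R|=0.49521 <1
  x=-1.431: |R|=0.49049 <1
  x=-1.304: |R|=0.46119 <1
  x=-1.002: |R|=0.44980 <1
  x=-2.438: |R|=1.23673 >1
  x=-2.421: |R|=1.21656 >1
Interval (-2.2222, 0).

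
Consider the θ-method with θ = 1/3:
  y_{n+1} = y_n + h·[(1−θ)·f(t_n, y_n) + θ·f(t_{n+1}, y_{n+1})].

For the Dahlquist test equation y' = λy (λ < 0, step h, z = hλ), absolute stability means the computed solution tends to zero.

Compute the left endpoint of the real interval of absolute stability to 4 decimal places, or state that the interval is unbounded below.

left endpoint -6.0000.

Set f=λy, z=hλ:
  y_{n+1} = y_n + z·[2/3·y_n + 1/3·y_{n+1}] ⇒ (1 − 1/3z)y_{n+1} = (1 + 2/3z)y_n
  Hence R(z) = (1 + 2/3z)/(1 − 1/3z).

Boundary: |R(x)|=1, x<0.
x=-1.77: |R|=0.1132
R=−1: 1+2/3x = −1+1/3x ⇒ -1/3x=2 ⇒ x=2/(-1/3)=-6.0000
Confirm numerically:
  x=-5.699: |R|=0.96540 <1
  x=-5.497: |R|=0.94080 <1
  x=-4.592: |R|=0.81454 <1
  x=-3.176: |R|=0.54275 <1
  x=-6.489: |R|=1.05153 >1
  x=-6.131: |R|=1.01435 >1
  x=-6.053: |R|=1.00585 >1
Stable set (-6.0000, 0).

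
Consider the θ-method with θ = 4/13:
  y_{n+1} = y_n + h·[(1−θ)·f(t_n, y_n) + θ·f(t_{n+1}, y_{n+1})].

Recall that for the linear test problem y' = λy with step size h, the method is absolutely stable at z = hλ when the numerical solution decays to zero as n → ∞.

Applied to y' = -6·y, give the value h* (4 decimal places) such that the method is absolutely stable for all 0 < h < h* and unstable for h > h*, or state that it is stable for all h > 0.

On y'=λy, z=hλ:
  y_{n+1} = y_n + z·[9/13·y_n + 4/13·y_{n+1}] ⇒ (1 − 4/13z)y_{n+1} = (1 + 9/13z)y_n
  ⇒ R(z) = (1 + 9/13z)/(1 − 4/13z).

Solve |R(x)|<1 on ℝ⁻.
x=-1: |R|=0.2353
R=−1: 1+9/13x = −1+4/13x ⇒ -5/13x=2 ⇒ x=2/(-5/13)=-5.2000
Confirm numerically:
  x=-4.725: |R|=0.92555 <1
  x=-3.731: |R|=0.73696 <1
  x=-2.507: |R|=0.41528 <1
  x=-5.601: |R|=1.05663 >1
  x=-5.522: |R|=1.04588 >1
  x=-5.340: |R|=1.02037 >1
Interval (-5.2000, 0).

(-5.2000,0); λ=-6 ⇒ h* = (26/5)/6 = 0.8667.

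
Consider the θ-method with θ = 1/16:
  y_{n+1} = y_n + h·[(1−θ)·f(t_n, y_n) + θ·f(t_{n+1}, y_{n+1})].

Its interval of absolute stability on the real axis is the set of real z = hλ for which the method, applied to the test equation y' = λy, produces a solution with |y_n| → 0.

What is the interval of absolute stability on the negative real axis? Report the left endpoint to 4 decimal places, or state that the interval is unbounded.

Test eqn y'=λy, z=hλ:
  y_{n+1} = y_n + z·[15/16·y_n + 1/16·y_{n+1}] ⇒ (1 − 1/16z)y_{n+1} = (1 + 15/16z)y_n
  R(z) = (1 + 15/16z)/(1 − 1/16z).

Need |R(x)|<1, x<0.
x=-1.04: |R|=0.0235
R=−1: 1+15/16x = −1+1/16x ⇒ -7/8x=2 ⇒ x=2/(-7/8)=-2.2857
Confirm numerically:
  x=-2.066: |R|=0.82974 <1
  x=-1.940: |R|=0.73021 <1
  x=-1.763: |R|=0.58802 <1
  x=-1.052: |R|=0.01290 <1
  x=-2.647: |R|=1.27125 >1
  x=-2.562: |R|=1.20838 >1
Stable set (-2.2857, 0).

(-2.2857, 0).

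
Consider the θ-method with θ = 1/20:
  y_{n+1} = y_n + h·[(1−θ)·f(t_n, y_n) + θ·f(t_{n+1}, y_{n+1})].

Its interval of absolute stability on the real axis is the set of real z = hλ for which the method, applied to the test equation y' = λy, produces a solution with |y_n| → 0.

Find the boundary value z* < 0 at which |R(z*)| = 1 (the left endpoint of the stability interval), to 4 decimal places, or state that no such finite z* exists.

Test eqn y'=λy, z=hλ:
  y_{n+1} = y_n + z·[19/20·y_n + 1/20·y_{n+1}] ⇒ (1 − 1/20z)y_{n+1} = (1 + 19/20z)y_n
  so R(z) = (1 + 19/20z)/(1 − 1/20z).

Boundary: |R(x)|=1, x<0.
x=-1.21: |R|=0.1410
R=−1: 1+19/20x = −1+1/20x ⇒ -9/10x=2 ⇒ x=2/(-9/10)=-2.2222
Confirm numerically:
  x=-1.899: |R|=0.73433 <1
  x=-1.786: |R|=0.63959 <1
  x=-0.956: |R|=0.08761 <1
  x=-0.945: |R|=0.09764 <1
  x=-2.683: |R|=1.36565 >1
  x=-2.548: |R|=1.26007 >1
  x=-2.364: |R|=1.11411 >1
So |R|<1 on (-2.2222, 0).

z* = -2.2222.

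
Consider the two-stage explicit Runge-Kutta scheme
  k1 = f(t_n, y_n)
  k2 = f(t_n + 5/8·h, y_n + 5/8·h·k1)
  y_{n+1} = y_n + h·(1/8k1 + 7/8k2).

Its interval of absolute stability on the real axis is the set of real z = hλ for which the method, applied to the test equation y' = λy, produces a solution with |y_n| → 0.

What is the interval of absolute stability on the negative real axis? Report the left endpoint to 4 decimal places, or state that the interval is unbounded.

Set f=λy, z=hλ:
  k1=λy_n ⇒ h·k1=z·y_n;  k2=λ(1+5/8z)y_n ⇒ h·k2=z(1+5/8z)y_n
  y_{n+1}/y_n = 1 + 1/8z + 7/8z(1+5/8z) = 1 + z + 35/64z²
  ⇒ R(z) = 1 + z + 35/64z².

Boundary: |R(x)|=1, x<0.
x=-0.8: |R|=0.5500
R=1: x+35/64x²=0 ⇒ x=−64/35=-1.8286; min R=1−1/(4·35/64)=0.5429>−1
Confirm numerically:
  x=-1.647: |R|=0.83646 <1
  x=-1.126: |R|=0.56737 <1
  x=-1.029: |R|=0.55005 <1
  x=-2.296: |R|=1.58691 >1
  x=-2.161: |R|=1.39286 >1
  x=-1.905: |R|=1.07962 >1
Interval (-1.8286, 0).

(-1.8286, 0).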